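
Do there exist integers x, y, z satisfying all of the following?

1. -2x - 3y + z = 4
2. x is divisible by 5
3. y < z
Yes

Take x = 0, y = -1, z = 1. Substituting into each constraint:
  (1) -2(0) - 3(-1) + 1 = 4 ✓
  (2) 0 = 5 × 0, remainder 0 ✓
  (3) -1 < 1 ✓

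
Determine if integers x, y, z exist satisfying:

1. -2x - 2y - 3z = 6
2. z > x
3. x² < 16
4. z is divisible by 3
Yes

Take x = -1, y = -2, z = 0. Substituting into each constraint:
  (1) -2(-1) - 2(-2) - 3(0) = 6 ✓
  (2) 0 > -1 ✓
  (3) x² = (-1)² = 1, and 1 < 16 ✓
  (4) 0 = 3 × 0, remainder 0 ✓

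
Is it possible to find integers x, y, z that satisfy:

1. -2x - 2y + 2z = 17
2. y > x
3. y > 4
No

Even the single constraint (-2x - 2y + 2z = 17) is infeasible over the integers.

  - -2x - 2y + 2z = 17: every term on the left is divisible by 2, so the LHS ≡ 0 (mod 2), but the RHS 17 is not — no integer solution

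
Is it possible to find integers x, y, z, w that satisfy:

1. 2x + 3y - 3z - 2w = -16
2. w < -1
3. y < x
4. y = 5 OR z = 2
Yes

Take x = 6, y = 5, z = 17, w = -4. Substituting into each constraint:
  (1) 2(6) + 3(5) - 3(17) - 2(-4) = -16 ✓
  (2) -4 < -1 ✓
  (3) 5 < 6 ✓
  (4) y = 5, target 5 ✓ (first branch holds)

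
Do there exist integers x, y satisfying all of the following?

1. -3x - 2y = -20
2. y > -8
Yes

Take x = 0, y = 10. Substituting into each constraint:
  (1) -3(0) - 2(10) = -20 ✓
  (2) 10 > -8 ✓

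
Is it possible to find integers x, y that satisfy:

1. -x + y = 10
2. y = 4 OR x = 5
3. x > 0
Yes

Take x = 5, y = 15. Substituting into each constraint:
  (1) (-5) + 15 = 10 ✓
  (2) x = 5, target 5 ✓ (second branch holds)
  (3) 5 > 0 ✓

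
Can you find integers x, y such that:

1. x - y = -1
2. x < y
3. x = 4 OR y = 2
Yes

Take x = 1, y = 2. Substituting into each constraint:
  (1) 1 + (-2) = -1 ✓
  (2) 1 < 2 ✓
  (3) y = 2, target 2 ✓ (second branch holds)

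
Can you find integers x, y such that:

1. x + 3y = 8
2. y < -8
Yes

Take x = 35, y = -9. Substituting into each constraint:
  (1) 35 + 3(-9) = 8 ✓
  (2) -9 < -8 ✓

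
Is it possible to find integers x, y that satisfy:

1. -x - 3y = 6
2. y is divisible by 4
Yes

Take x = -6, y = 0. Substituting into each constraint:
  (1) 6 - 3(0) = 6 ✓
  (2) 0 = 4 × 0, remainder 0 ✓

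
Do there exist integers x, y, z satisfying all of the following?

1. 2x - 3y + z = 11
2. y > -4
Yes

Take x = 0, y = 0, z = 11. Substituting into each constraint:
  (1) 2(0) - 3(0) + 11 = 11 ✓
  (2) 0 > -4 ✓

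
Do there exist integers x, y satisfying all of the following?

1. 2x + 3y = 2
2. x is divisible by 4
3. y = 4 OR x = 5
No

The full constraint system is jointly infeasible over the integers. Each constraint and what it forces:

  - 2x + 3y = 2: is a linear equation tying the variables together
  - x is divisible by 4: restricts x to multiples of 4
  - y = 4 OR x = 5: forces a choice: either y = 4 or x = 5

Split on the disjunction (y = 4 OR x = 5):
  • If y = 4: with y = 4, writing x = 4x', every remaining term of the linear equation is divisible by 8, so the left side is ≡ 0 (mod 8); but the right side -10 ≡ 6 (mod 8). No integers can satisfy it.
  • If x = 5: this contradicts the divisibility constraint — 5 is not a multiple of 4.
Both branches are infeasible, so the system has no integer solution.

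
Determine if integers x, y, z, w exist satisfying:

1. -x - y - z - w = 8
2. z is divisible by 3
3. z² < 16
Yes

Take x = 0, y = -8, z = 0, w = 0. Substituting into each constraint:
  (1) 0 + 8 + 0 + 0 = 8 ✓
  (2) 0 = 3 × 0, remainder 0 ✓
  (3) z² = (0)² = 0, and 0 < 16 ✓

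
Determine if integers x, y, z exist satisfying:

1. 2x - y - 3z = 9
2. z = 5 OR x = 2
Yes

Take x = 1, y = -22, z = 5. Substituting into each constraint:
  (1) 2(1) + 22 - 3(5) = 9 ✓
  (2) z = 5, target 5 ✓ (first branch holds)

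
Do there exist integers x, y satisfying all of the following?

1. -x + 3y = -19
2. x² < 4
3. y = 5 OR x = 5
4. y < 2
No

A contradictory subset is {x² < 4, y = 5 OR x = 5, y < 2}. No integer assignment can satisfy these jointly:

  - x² < 4: restricts x to |x| ≤ 1
  - y = 5 OR x = 5: forces a choice: either y = 5 or x = 5
  - y < 2: bounds one variable relative to a constant

Split on the disjunction (y = 5 OR x = 5):
  • If y = 5: this contradicts the bound y ≤ 1.
  • If x = 5: this contradicts x² < 4, which requires |x| ≤ 1.
Both branches are infeasible, so the system has no integer solution.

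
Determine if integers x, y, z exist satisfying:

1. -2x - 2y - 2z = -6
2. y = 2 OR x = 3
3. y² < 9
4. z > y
Yes

Take x = -2, y = 2, z = 3. Substituting into each constraint:
  (1) -2(-2) - 2(2) - 2(3) = -6 ✓
  (2) y = 2, target 2 ✓ (first branch holds)
  (3) y² = (2)² = 4, and 4 < 9 ✓
  (4) 3 > 2 ✓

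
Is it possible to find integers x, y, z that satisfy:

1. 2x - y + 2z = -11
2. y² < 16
Yes

Take x = 0, y = 1, z = -5. Substituting into each constraint:
  (1) 2(0) + (-1) + 2(-5) = -11 ✓
  (2) y² = (1)² = 1, and 1 < 16 ✓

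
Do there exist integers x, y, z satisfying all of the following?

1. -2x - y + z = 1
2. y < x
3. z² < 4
Yes

Take x = 0, y = -1, z = 0. Substituting into each constraint:
  (1) -2(0) + 1 + 0 = 1 ✓
  (2) -1 < 0 ✓
  (3) z² = (0)² = 0, and 0 < 4 ✓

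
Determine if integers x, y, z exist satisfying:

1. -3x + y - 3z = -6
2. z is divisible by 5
Yes

Take x = 0, y = -6, z = 0. Substituting into each constraint:
  (1) -3(0) + (-6) - 3(0) = -6 ✓
  (2) 0 = 5 × 0, remainder 0 ✓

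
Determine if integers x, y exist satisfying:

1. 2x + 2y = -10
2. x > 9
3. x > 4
Yes

Take x = 10, y = -15. Substituting into each constraint:
  (1) 2(10) + 2(-15) = -10 ✓
  (2) 10 > 9 ✓
  (3) 10 > 4 ✓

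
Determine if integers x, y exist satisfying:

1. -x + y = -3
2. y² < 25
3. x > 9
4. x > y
No

A contradictory subset is {-x + y = -3, y² < 25, x > 9}. No integer assignment can satisfy these jointly:

  - -x + y = -3: is a linear equation tying the variables together
  - y² < 25: restricts y to |y| ≤ 4
  - x > 9: bounds one variable relative to a constant

Range argument: with x ∈ [10, ∞], y ∈ [-4, 4], the left side of the equation is at most -6, but the right side is -3 > -6. No integer solution exists.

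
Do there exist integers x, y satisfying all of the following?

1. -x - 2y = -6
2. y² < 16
Yes

Take x = 0, y = 3. Substituting into each constraint:
  (1) 0 - 2(3) = -6 ✓
  (2) y² = (3)² = 9, and 9 < 16 ✓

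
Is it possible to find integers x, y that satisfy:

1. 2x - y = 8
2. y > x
Yes

Take x = 9, y = 10. Substituting into each constraint:
  (1) 2(9) + (-10) = 8 ✓
  (2) 10 > 9 ✓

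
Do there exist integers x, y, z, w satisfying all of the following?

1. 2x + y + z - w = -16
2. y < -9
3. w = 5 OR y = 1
Yes

Take x = 0, y = -10, z = -1, w = 5. Substituting into each constraint:
  (1) 2(0) + (-10) + (-1) + (-5) = -16 ✓
  (2) -10 < -9 ✓
  (3) w = 5, target 5 ✓ (first branch holds)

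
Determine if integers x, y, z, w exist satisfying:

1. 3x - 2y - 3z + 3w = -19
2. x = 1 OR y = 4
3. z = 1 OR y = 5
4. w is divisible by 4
Yes

Take x = 1, y = 5, z = 0, w = -4. Substituting into each constraint:
  (1) 3(1) - 2(5) - 3(0) + 3(-4) = -19 ✓
  (2) x = 1, target 1 ✓ (first branch holds)
  (3) y = 5, target 5 ✓ (second branch holds)
  (4) -4 = 4 × -1, remainder 0 ✓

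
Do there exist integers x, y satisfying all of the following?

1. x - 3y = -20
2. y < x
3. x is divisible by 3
No

A contradictory subset is {x - 3y = -20, x is divisible by 3}. No integer assignment can satisfy these jointly:

  - x - 3y = -20: is a linear equation tying the variables together
  - x is divisible by 3: restricts x to multiples of 3

Modular obstruction: writing x = 3x', every remaining term of the linear equation is divisible by 3, so the left side is ≡ 0 (mod 3); but the right side -20 ≡ 1 (mod 3). No integers can satisfy it.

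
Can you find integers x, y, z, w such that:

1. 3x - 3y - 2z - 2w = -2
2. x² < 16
Yes

Take x = 0, y = 0, z = 1, w = 0. Substituting into each constraint:
  (1) 3(0) - 3(0) - 2(1) - 2(0) = -2 ✓
  (2) x² = (0)² = 0, and 0 < 16 ✓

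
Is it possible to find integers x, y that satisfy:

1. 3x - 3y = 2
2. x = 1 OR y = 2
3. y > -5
No

Even the single constraint (3x - 3y = 2) is infeasible over the integers.

  - 3x - 3y = 2: every term on the left is divisible by 3, so the LHS ≡ 0 (mod 3), but the RHS 2 is not — no integer solution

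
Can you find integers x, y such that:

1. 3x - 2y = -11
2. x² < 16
Yes

Take x = -3, y = 1. Substituting into each constraint:
  (1) 3(-3) - 2(1) = -11 ✓
  (2) x² = (-3)² = 9, and 9 < 16 ✓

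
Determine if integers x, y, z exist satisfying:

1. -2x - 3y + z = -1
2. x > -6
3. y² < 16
Yes

Take x = 0, y = 0, z = -1. Substituting into each constraint:
  (1) -2(0) - 3(0) + (-1) = -1 ✓
  (2) 0 > -6 ✓
  (3) y² = (0)² = 0, and 0 < 16 ✓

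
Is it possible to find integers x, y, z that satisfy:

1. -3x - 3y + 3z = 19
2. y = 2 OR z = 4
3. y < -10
No

Even the single constraint (-3x - 3y + 3z = 19) is infeasible over the integers.

  - -3x - 3y + 3z = 19: every term on the left is divisible by 3, so the LHS ≡ 0 (mod 3), but the RHS 19 is not — no integer solution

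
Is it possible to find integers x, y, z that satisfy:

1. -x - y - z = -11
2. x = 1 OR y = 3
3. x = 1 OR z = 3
Yes

Take x = 5, y = 3, z = 3. Substituting into each constraint:
  (1) (-5) + (-3) + (-3) = -11 ✓
  (2) y = 3, target 3 ✓ (second branch holds)
  (3) z = 3, target 3 ✓ (second branch holds)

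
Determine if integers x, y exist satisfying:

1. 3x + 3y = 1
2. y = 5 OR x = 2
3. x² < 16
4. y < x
No

Even the single constraint (3x + 3y = 1) is infeasible over the integers.

  - 3x + 3y = 1: every term on the left is divisible by 3, so the LHS ≡ 0 (mod 3), but the RHS 1 is not — no integer solution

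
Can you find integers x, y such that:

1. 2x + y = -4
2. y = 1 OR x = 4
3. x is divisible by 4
Yes

Take x = 4, y = -12. Substituting into each constraint:
  (1) 2(4) + (-12) = -4 ✓
  (2) x = 4, target 4 ✓ (second branch holds)
  (3) 4 = 4 × 1, remainder 0 ✓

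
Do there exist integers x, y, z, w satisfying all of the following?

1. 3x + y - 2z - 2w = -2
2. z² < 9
Yes

Take x = 0, y = 0, z = 0, w = 1. Substituting into each constraint:
  (1) 3(0) + 0 - 2(0) - 2(1) = -2 ✓
  (2) z² = (0)² = 0, and 0 < 9 ✓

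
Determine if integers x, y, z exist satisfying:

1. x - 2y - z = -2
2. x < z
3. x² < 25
Yes

Take x = -2, y = 0, z = 0. Substituting into each constraint:
  (1) (-2) - 2(0) + 0 = -2 ✓
  (2) -2 < 0 ✓
  (3) x² = (-2)² = 4, and 4 < 25 ✓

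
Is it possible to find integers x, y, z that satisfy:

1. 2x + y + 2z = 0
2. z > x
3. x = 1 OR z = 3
Yes

Take x = 2, y = -10, z = 3. Substituting into each constraint:
  (1) 2(2) + (-10) + 2(3) = 0 ✓
  (2) 3 > 2 ✓
  (3) z = 3, target 3 ✓ (second branch holds)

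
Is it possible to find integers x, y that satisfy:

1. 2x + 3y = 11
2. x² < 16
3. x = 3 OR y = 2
No

A contradictory subset is {2x + 3y = 11, x = 3 OR y = 2}. No integer assignment can satisfy these jointly:

  - 2x + 3y = 11: is a linear equation tying the variables together
  - x = 3 OR y = 2: forces a choice: either x = 3 or y = 2

Split on the disjunction (x = 3 OR y = 2):
  • If x = 3: with x = 3, every remaining term of the linear equation is divisible by 3, so the left side is ≡ 0 (mod 3); but the right side 5 ≡ 2 (mod 3). No integers can satisfy it.
  • If y = 2: with y = 2, every remaining term of the linear equation is divisible by 2, so the left side is ≡ 0 (mod 2); but the right side 5 ≡ 1 (mod 2). No integers can satisfy it.
Both branches are infeasible, so the system has no integer solution.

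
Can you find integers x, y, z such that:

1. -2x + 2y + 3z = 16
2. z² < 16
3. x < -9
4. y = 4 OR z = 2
Yes

Take x = -10, y = -5, z = 2. Substituting into each constraint:
  (1) -2(-10) + 2(-5) + 3(2) = 16 ✓
  (2) z² = (2)² = 4, and 4 < 16 ✓
  (3) -10 < -9 ✓
  (4) z = 2, target 2 ✓ (second branch holds)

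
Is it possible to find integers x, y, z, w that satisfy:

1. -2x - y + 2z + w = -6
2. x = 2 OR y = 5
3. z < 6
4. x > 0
Yes

Take x = 2, y = 0, z = 0, w = -2. Substituting into each constraint:
  (1) -2(2) + 0 + 2(0) + (-2) = -6 ✓
  (2) x = 2, target 2 ✓ (first branch holds)
  (3) 0 < 6 ✓
  (4) 2 > 0 ✓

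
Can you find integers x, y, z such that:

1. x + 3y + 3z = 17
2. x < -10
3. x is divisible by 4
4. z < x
Yes

Take x = -16, y = 28, z = -17. Substituting into each constraint:
  (1) (-16) + 3(28) + 3(-17) = 17 ✓
  (2) -16 < -10 ✓
  (3) -16 = 4 × -4, remainder 0 ✓
  (4) -17 < -16 ✓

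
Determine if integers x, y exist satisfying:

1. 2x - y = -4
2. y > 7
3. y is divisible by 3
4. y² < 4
No

A contradictory subset is {y > 7, y² < 4}. No integer assignment can satisfy these jointly:

  - y > 7: bounds one variable relative to a constant
  - y² < 4: restricts y to |y| ≤ 1

Direct contradiction: the bounds on y require y ≥ 8 and y ≤ 1 simultaneously, which is empty.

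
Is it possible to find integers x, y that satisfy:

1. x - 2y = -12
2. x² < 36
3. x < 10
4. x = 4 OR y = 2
Yes

Take x = 4, y = 8. Substituting into each constraint:
  (1) 4 - 2(8) = -12 ✓
  (2) x² = (4)² = 16, and 16 < 36 ✓
  (3) 4 < 10 ✓
  (4) x = 4, target 4 ✓ (first branch holds)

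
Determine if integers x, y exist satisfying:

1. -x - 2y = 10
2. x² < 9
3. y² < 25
Yes

Take x = -2, y = -4. Substituting into each constraint:
  (1) 2 - 2(-4) = 10 ✓
  (2) x² = (-2)² = 4, and 4 < 9 ✓
  (3) y² = (-4)² = 16, and 16 < 25 ✓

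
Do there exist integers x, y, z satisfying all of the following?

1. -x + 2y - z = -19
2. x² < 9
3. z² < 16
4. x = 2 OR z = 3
Yes

Take x = 2, y = -8, z = 1. Substituting into each constraint:
  (1) (-2) + 2(-8) + (-1) = -19 ✓
  (2) x² = (2)² = 4, and 4 < 9 ✓
  (3) z² = (1)² = 1, and 1 < 16 ✓
  (4) x = 2, target 2 ✓ (first branch holds)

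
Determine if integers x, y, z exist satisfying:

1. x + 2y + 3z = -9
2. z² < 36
Yes

Take x = 0, y = 0, z = -3. Substituting into each constraint:
  (1) 0 + 2(0) + 3(-3) = -9 ✓
  (2) z² = (-3)² = 9, and 9 < 36 ✓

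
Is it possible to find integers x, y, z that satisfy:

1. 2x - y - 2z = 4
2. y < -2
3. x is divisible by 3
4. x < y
Yes

Take x = -6, y = -4, z = -6. Substituting into each constraint:
  (1) 2(-6) + 4 - 2(-6) = 4 ✓
  (2) -4 < -2 ✓
  (3) -6 = 3 × -2, remainder 0 ✓
  (4) -6 < -4 ✓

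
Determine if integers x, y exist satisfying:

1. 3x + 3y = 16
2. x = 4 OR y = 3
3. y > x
No

Even the single constraint (3x + 3y = 16) is infeasible over the integers.

  - 3x + 3y = 16: every term on the left is divisible by 3, so the LHS ≡ 0 (mod 3), but the RHS 16 is not — no integer solution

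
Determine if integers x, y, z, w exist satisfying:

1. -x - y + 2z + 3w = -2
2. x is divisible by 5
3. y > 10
Yes

Take x = 0, y = 11, z = 0, w = 3. Substituting into each constraint:
  (1) 0 + (-11) + 2(0) + 3(3) = -2 ✓
  (2) 0 = 5 × 0, remainder 0 ✓
  (3) 11 > 10 ✓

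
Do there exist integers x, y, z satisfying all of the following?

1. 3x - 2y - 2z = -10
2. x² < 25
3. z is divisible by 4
Yes

Take x = 0, y = 5, z = 0. Substituting into each constraint:
  (1) 3(0) - 2(5) - 2(0) = -10 ✓
  (2) x² = (0)² = 0, and 0 < 25 ✓
  (3) 0 = 4 × 0, remainder 0 ✓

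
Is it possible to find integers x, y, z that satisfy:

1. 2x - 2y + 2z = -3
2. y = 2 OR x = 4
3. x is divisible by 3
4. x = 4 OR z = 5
No

Even the single constraint (2x - 2y + 2z = -3) is infeasible over the integers.

  - 2x - 2y + 2z = -3: every term on the left is divisible by 2, so the LHS ≡ 0 (mod 2), but the RHS -3 is not — no integer solution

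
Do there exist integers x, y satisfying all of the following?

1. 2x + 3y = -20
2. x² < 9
Yes

Take x = -1, y = -6. Substituting into each constraint:
  (1) 2(-1) + 3(-6) = -20 ✓
  (2) x² = (-1)² = 1, and 1 < 9 ✓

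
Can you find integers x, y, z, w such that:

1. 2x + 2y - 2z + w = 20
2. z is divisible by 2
Yes

Take x = 0, y = 0, z = 0, w = 20. Substituting into each constraint:
  (1) 2(0) + 2(0) - 2(0) + 20 = 20 ✓
  (2) 0 = 2 × 0, remainder 0 ✓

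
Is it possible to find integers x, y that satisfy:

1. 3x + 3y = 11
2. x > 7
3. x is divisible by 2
No

Even the single constraint (3x + 3y = 11) is infeasible over the integers.

  - 3x + 3y = 11: every term on the left is divisible by 3, so the LHS ≡ 0 (mod 3), but the RHS 11 is not — no integer solution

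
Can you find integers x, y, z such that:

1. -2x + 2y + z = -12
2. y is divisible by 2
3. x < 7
Yes

Take x = 6, y = 0, z = 0. Substituting into each constraint:
  (1) -2(6) + 2(0) + 0 = -12 ✓
  (2) 0 = 2 × 0, remainder 0 ✓
  (3) 6 < 7 ✓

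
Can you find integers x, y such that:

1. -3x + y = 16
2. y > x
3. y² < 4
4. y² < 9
Yes

Take x = -5, y = 1. Substituting into each constraint:
  (1) -3(-5) + 1 = 16 ✓
  (2) 1 > -5 ✓
  (3) y² = (1)² = 1, and 1 < 4 ✓
  (4) y² = (1)² = 1, and 1 < 9 ✓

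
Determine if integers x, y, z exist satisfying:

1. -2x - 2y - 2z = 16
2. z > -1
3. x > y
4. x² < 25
Yes

Take x = 0, y = -8, z = 0. Substituting into each constraint:
  (1) -2(0) - 2(-8) - 2(0) = 16 ✓
  (2) 0 > -1 ✓
  (3) 0 > -8 ✓
  (4) x² = (0)² = 0, and 0 < 25 ✓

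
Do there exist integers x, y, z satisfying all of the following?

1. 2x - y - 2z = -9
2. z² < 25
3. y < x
Yes

Take x = -10, y = -11, z = 0. Substituting into each constraint:
  (1) 2(-10) + 11 - 2(0) = -9 ✓
  (2) z² = (0)² = 0, and 0 < 25 ✓
  (3) -11 < -10 ✓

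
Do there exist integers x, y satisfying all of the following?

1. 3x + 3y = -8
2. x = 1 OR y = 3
No

Even the single constraint (3x + 3y = -8) is infeasible over the integers.

  - 3x + 3y = -8: every term on the left is divisible by 3, so the LHS ≡ 0 (mod 3), but the RHS -8 is not — no integer solution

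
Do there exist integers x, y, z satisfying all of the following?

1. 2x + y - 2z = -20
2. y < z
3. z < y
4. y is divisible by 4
No

A contradictory subset is {y < z, z < y}. No integer assignment can satisfy these jointly:

  - y < z: bounds one variable relative to another variable
  - z < y: bounds one variable relative to another variable

Direct contradiction: z > y and y > z cannot both hold.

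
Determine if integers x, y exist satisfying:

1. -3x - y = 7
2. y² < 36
Yes

Take x = -2, y = -1. Substituting into each constraint:
  (1) -3(-2) + 1 = 7 ✓
  (2) y² = (-1)² = 1, and 1 < 36 ✓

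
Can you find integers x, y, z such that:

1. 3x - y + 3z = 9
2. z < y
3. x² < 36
Yes

Take x = 4, y = 0, z = -1. Substituting into each constraint:
  (1) 3(4) + 0 + 3(-1) = 9 ✓
  (2) -1 < 0 ✓
  (3) x² = (4)² = 16, and 16 < 36 ✓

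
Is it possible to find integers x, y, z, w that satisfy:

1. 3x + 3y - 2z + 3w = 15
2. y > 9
Yes

Take x = 0, y = 10, z = 0, w = -5. Substituting into each constraint:
  (1) 3(0) + 3(10) - 2(0) + 3(-5) = 15 ✓
  (2) 10 > 9 ✓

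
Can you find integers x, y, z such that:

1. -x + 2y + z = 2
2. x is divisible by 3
Yes

Take x = 0, y = 0, z = 2. Substituting into each constraint:
  (1) 0 + 2(0) + 2 = 2 ✓
  (2) 0 = 3 × 0, remainder 0 ✓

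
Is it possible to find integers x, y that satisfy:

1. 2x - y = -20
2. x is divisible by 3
Yes

Take x = 0, y = 20. Substituting into each constraint:
  (1) 2(0) + (-20) = -20 ✓
  (2) 0 = 3 × 0, remainder 0 ✓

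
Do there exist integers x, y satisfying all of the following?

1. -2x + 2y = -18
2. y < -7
Yes

Take x = 1, y = -8. Substituting into each constraint:
  (1) -2(1) + 2(-8) = -18 ✓
  (2) -8 < -7 ✓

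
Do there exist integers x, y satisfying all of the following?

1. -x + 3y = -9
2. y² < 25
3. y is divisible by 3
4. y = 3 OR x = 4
Yes

Take x = 18, y = 3. Substituting into each constraint:
  (1) (-18) + 3(3) = -9 ✓
  (2) y² = (3)² = 9, and 9 < 25 ✓
  (3) 3 = 3 × 1, remainder 0 ✓
  (4) y = 3, target 3 ✓ (first branch holds)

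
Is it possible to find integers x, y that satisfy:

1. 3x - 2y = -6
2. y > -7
Yes

Take x = 0, y = 3. Substituting into each constraint:
  (1) 3(0) - 2(3) = -6 ✓
  (2) 3 > -7 ✓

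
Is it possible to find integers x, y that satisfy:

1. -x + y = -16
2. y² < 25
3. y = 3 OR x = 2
Yes

Take x = 19, y = 3. Substituting into each constraint:
  (1) (-19) + 3 = -16 ✓
  (2) y² = (3)² = 9, and 9 < 25 ✓
  (3) y = 3, target 3 ✓ (first branch holds)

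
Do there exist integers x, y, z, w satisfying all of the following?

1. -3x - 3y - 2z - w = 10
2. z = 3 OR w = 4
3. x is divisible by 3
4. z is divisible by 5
Yes

Take x = 0, y = 2, z = -10, w = 4. Substituting into each constraint:
  (1) -3(0) - 3(2) - 2(-10) + (-4) = 10 ✓
  (2) w = 4, target 4 ✓ (second branch holds)
  (3) 0 = 3 × 0, remainder 0 ✓
  (4) -10 = 5 × -2, remainder 0 ✓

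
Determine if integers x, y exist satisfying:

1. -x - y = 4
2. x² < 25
Yes

Take x = 0, y = -4. Substituting into each constraint:
  (1) 0 + 4 = 4 ✓
  (2) x² = (0)² = 0, and 0 < 25 ✓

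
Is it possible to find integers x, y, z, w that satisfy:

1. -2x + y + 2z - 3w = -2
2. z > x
Yes

Take x = -2, y = 0, z = 0, w = 2. Substituting into each constraint:
  (1) -2(-2) + 0 + 2(0) - 3(2) = -2 ✓
  (2) 0 > -2 ✓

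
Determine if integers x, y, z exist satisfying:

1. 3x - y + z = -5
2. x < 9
Yes

Take x = -2, y = 0, z = 1. Substituting into each constraint:
  (1) 3(-2) + 0 + 1 = -5 ✓
  (2) -2 < 9 ✓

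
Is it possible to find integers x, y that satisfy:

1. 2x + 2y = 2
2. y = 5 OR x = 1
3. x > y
Yes

Take x = 1, y = 0. Substituting into each constraint:
  (1) 2(1) + 2(0) = 2 ✓
  (2) x = 1, target 1 ✓ (second branch holds)
  (3) 1 > 0 ✓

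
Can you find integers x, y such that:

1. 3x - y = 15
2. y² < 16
Yes

Take x = 5, y = 0. Substituting into each constraint:
  (1) 3(5) + 0 = 15 ✓
  (2) y² = (0)² = 0, and 0 < 16 ✓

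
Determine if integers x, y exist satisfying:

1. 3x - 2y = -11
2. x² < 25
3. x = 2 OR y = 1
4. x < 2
Yes

Take x = -3, y = 1. Substituting into each constraint:
  (1) 3(-3) - 2(1) = -11 ✓
  (2) x² = (-3)² = 9, and 9 < 25 ✓
  (3) y = 1, target 1 ✓ (second branch holds)
  (4) -3 < 2 ✓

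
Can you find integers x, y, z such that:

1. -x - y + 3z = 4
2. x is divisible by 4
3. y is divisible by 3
Yes

Take x = 8, y = 0, z = 4. Substituting into each constraint:
  (1) (-8) + 0 + 3(4) = 4 ✓
  (2) 8 = 4 × 2, remainder 0 ✓
  (3) 0 = 3 × 0, remainder 0 ✓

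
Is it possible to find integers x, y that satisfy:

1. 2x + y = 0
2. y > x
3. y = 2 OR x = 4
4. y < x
No

A contradictory subset is {y > x, y < x}. No integer assignment can satisfy these jointly:

  - y > x: bounds one variable relative to another variable
  - y < x: bounds one variable relative to another variable

Direct contradiction: y > x and x > y cannot both hold.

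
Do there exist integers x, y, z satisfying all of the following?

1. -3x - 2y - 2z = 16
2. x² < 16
Yes

Take x = 0, y = 0, z = -8. Substituting into each constraint:
  (1) -3(0) - 2(0) - 2(-8) = 16 ✓
  (2) x² = (0)² = 0, and 0 < 16 ✓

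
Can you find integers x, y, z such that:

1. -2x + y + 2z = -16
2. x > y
Yes

Take x = 1, y = 0, z = -7. Substituting into each constraint:
  (1) -2(1) + 0 + 2(-7) = -16 ✓
  (2) 1 > 0 ✓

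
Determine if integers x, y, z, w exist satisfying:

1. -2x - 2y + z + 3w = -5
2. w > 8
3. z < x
Yes

Take x = 1, y = 15, z = 0, w = 9. Substituting into each constraint:
  (1) -2(1) - 2(15) + 0 + 3(9) = -5 ✓
  (2) 9 > 8 ✓
  (3) 0 < 1 ✓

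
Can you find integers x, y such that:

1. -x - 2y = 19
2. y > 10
Yes

Take x = -41, y = 11. Substituting into each constraint:
  (1) 41 - 2(11) = 19 ✓
  (2) 11 > 10 ✓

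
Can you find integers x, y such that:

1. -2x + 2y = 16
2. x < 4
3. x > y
No

A contradictory subset is {-2x + 2y = 16, x > y}. No integer assignment can satisfy these jointly:

  - -2x + 2y = 16: is a linear equation tying the variables together
  - x > y: bounds one variable relative to another variable

From the equation, x − y = -8, i.e. x − y = -8; but x > y requires x − y ≥ 1. Contradiction.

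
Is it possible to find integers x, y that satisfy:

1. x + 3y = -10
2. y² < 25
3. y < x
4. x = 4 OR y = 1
No

A contradictory subset is {x + 3y = -10, y < x, x = 4 OR y = 1}. No integer assignment can satisfy these jointly:

  - x + 3y = -10: is a linear equation tying the variables together
  - y < x: bounds one variable relative to another variable
  - x = 4 OR y = 1: forces a choice: either x = 4 or y = 1

Split on the disjunction (x = 4 OR y = 1):
  • If x = 4: with x = 4, every remaining term of the linear equation is divisible by 3, so the left side is ≡ 0 (mod 3); but the right side -14 ≡ 1 (mod 3). No integers can satisfy it.
  • If y = 1: the equation forces x = -13, giving (y, x) = (1, -13), which violates x > y.
Both branches are infeasible, so the system has no integer solution.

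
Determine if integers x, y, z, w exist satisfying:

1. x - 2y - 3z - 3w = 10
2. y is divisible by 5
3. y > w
Yes

Take x = 1, y = 0, z = -2, w = -1. Substituting into each constraint:
  (1) 1 - 2(0) - 3(-2) - 3(-1) = 10 ✓
  (2) 0 = 5 × 0, remainder 0 ✓
  (3) 0 > -1 ✓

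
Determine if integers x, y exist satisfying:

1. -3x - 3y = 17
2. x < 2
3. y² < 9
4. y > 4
No

Even the single constraint (-3x - 3y = 17) is infeasible over the integers.

  - -3x - 3y = 17: every term on the left is divisible by 3, so the LHS ≡ 0 (mod 3), but the RHS 17 is not — no integer solution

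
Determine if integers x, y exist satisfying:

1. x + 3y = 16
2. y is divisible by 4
Yes

Take x = 16, y = 0. Substituting into each constraint:
  (1) 16 + 3(0) = 16 ✓
  (2) 0 = 4 × 0, remainder 0 ✓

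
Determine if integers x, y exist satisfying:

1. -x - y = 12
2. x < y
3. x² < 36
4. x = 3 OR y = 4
No

The full constraint system is jointly infeasible over the integers. Each constraint and what it forces:

  - -x - y = 12: is a linear equation tying the variables together
  - x < y: bounds one variable relative to another variable
  - x² < 36: restricts x to |x| ≤ 5
  - x = 3 OR y = 4: forces a choice: either x = 3 or y = 4

Split on the disjunction (x = 3 OR y = 4):
  • If x = 3: the equation forces y = -15, giving (x, y) = (3, -15), which violates y > x.
  • If y = 4: the equation forces x = -16, but x² < 36 requires |x| ≤ 5.
Both branches are infeasible, so the system has no integer solution.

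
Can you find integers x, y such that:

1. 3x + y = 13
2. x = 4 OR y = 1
Yes

Take x = 4, y = 1. Substituting into each constraint:
  (1) 3(4) + 1 = 13 ✓
  (2) x = 4, target 4 ✓ (first branch holds)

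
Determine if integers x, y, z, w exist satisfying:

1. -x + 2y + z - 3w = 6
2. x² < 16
Yes

Take x = 0, y = 0, z = 6, w = 0. Substituting into each constraint:
  (1) 0 + 2(0) + 6 - 3(0) = 6 ✓
  (2) x² = (0)² = 0, and 0 < 16 ✓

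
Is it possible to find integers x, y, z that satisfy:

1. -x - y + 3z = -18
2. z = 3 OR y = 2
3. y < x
Yes

Take x = 14, y = 13, z = 3. Substituting into each constraint:
  (1) (-14) + (-13) + 3(3) = -18 ✓
  (2) z = 3, target 3 ✓ (first branch holds)
  (3) 13 < 14 ✓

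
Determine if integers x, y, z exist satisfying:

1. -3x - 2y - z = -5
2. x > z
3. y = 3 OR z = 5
Yes

Take x = 6, y = -9, z = 5. Substituting into each constraint:
  (1) -3(6) - 2(-9) + (-5) = -5 ✓
  (2) 6 > 5 ✓
  (3) z = 5, target 5 ✓ (second branch holds)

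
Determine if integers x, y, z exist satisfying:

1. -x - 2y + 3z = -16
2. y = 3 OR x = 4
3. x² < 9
Yes

Take x = 1, y = 3, z = -3. Substituting into each constraint:
  (1) (-1) - 2(3) + 3(-3) = -16 ✓
  (2) y = 3, target 3 ✓ (first branch holds)
  (3) x² = (1)² = 1, and 1 < 9 ✓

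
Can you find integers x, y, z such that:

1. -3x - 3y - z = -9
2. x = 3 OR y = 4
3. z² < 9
Yes

Take x = 3, y = 0, z = 0. Substituting into each constraint:
  (1) -3(3) - 3(0) + 0 = -9 ✓
  (2) x = 3, target 3 ✓ (first branch holds)
  (3) z² = (0)² = 0, and 0 < 9 ✓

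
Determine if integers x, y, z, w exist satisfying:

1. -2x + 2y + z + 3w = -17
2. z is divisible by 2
Yes

Take x = 0, y = -10, z = 0, w = 1. Substituting into each constraint:
  (1) -2(0) + 2(-10) + 0 + 3(1) = -17 ✓
  (2) 0 = 2 × 0, remainder 0 ✓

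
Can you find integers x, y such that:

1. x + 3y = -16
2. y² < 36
Yes

Take x = -16, y = 0. Substituting into each constraint:
  (1) (-16) + 3(0) = -16 ✓
  (2) y² = (0)² = 0, and 0 < 36 ✓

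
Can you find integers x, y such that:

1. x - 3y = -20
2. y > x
Yes

Take x = 7, y = 9. Substituting into each constraint:
  (1) 7 - 3(9) = -20 ✓
  (2) 9 > 7 ✓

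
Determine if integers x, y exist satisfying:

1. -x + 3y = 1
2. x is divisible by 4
Yes

Take x = 8, y = 3. Substituting into each constraint:
  (1) (-8) + 3(3) = 1 ✓
  (2) 8 = 4 × 2, remainder 0 ✓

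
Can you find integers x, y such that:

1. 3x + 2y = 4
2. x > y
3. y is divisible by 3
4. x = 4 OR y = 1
No

The full constraint system is jointly infeasible over the integers. Each constraint and what it forces:

  - 3x + 2y = 4: is a linear equation tying the variables together
  - x > y: bounds one variable relative to another variable
  - y is divisible by 3: restricts y to multiples of 3
  - x = 4 OR y = 1: forces a choice: either x = 4 or y = 1

Modular obstruction: writing y = 3y', every remaining term of the linear equation is divisible by 3, so the left side is ≡ 0 (mod 3); but the right side 4 ≡ 1 (mod 3). No integers can satisfy it.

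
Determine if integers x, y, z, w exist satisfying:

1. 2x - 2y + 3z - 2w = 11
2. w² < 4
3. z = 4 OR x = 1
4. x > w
Yes

Take x = 1, y = -6, z = -1, w = 0. Substituting into each constraint:
  (1) 2(1) - 2(-6) + 3(-1) - 2(0) = 11 ✓
  (2) w² = (0)² = 0, and 0 < 4 ✓
  (3) x = 1, target 1 ✓ (second branch holds)
  (4) 1 > 0 ✓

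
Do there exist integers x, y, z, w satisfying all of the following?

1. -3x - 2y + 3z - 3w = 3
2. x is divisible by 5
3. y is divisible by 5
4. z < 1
Yes

Take x = 0, y = 0, z = 0, w = -1. Substituting into each constraint:
  (1) -3(0) - 2(0) + 3(0) - 3(-1) = 3 ✓
  (2) 0 = 5 × 0, remainder 0 ✓
  (3) 0 = 5 × 0, remainder 0 ✓
  (4) 0 < 1 ✓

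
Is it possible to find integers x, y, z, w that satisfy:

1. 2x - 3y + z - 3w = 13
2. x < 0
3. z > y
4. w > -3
Yes

Take x = -1, y = 0, z = 9, w = -2. Substituting into each constraint:
  (1) 2(-1) - 3(0) + 9 - 3(-2) = 13 ✓
  (2) -1 < 0 ✓
  (3) 9 > 0 ✓
  (4) -2 > -3 ✓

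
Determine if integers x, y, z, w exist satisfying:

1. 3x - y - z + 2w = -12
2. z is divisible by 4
Yes

Take x = 0, y = 12, z = 0, w = 0. Substituting into each constraint:
  (1) 3(0) + (-12) + 0 + 2(0) = -12 ✓
  (2) 0 = 4 × 0, remainder 0 ✓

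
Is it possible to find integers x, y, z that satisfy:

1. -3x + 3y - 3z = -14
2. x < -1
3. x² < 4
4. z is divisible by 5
No

Even the single constraint (-3x + 3y - 3z = -14) is infeasible over the integers.

  - -3x + 3y - 3z = -14: every term on the left is divisible by 3, so the LHS ≡ 0 (mod 3), but the RHS -14 is not — no integer solution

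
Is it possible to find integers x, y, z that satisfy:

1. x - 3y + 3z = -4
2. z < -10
Yes

Take x = 2, y = -9, z = -11. Substituting into each constraint:
  (1) 2 - 3(-9) + 3(-11) = -4 ✓
  (2) -11 < -10 ✓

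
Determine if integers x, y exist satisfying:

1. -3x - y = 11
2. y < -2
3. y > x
No

The full constraint system is jointly infeasible over the integers. Each constraint and what it forces:

  - -3x - y = 11: is a linear equation tying the variables together
  - y < -2: bounds one variable relative to a constant
  - y > x: bounds one variable relative to another variable

Propagating the comparison: x < y and y ≤ -3 give x ≤ -4. Range argument: with x ∈ [−∞, -4], y ∈ [−∞, -3], the left side of the equation is at least 15, but the right side is 11 < 15. No integer solution exists.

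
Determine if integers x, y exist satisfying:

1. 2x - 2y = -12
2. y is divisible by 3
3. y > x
Yes

Take x = -6, y = 0. Substituting into each constraint:
  (1) 2(-6) - 2(0) = -12 ✓
  (2) 0 = 3 × 0, remainder 0 ✓
  (3) 0 > -6 ✓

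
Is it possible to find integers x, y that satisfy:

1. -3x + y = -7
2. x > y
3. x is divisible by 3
Yes

Take x = 0, y = -7. Substituting into each constraint:
  (1) -3(0) + (-7) = -7 ✓
  (2) 0 > -7 ✓
  (3) 0 = 3 × 0, remainder 0 ✓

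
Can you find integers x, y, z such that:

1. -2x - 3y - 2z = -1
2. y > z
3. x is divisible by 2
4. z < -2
Yes

Take x = 2, y = 1, z = -3. Substituting into each constraint:
  (1) -2(2) - 3(1) - 2(-3) = -1 ✓
  (2) 1 > -3 ✓
  (3) 2 = 2 × 1, remainder 0 ✓
  (4) -3 < -2 ✓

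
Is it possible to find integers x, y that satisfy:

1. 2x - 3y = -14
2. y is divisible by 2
Yes

Take x = -7, y = 0. Substituting into each constraint:
  (1) 2(-7) - 3(0) = -14 ✓
  (2) 0 = 2 × 0, remainder 0 ✓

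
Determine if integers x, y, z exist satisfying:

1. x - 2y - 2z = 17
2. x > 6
Yes

Take x = 17, y = 0, z = 0. Substituting into each constraint:
  (1) 17 - 2(0) - 2(0) = 17 ✓
  (2) 17 > 6 ✓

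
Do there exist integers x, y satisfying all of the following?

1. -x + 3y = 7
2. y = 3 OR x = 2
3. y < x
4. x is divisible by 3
No

A contradictory subset is {-x + 3y = 7, y = 3 OR x = 2, y < x}. No integer assignment can satisfy these jointly:

  - -x + 3y = 7: is a linear equation tying the variables together
  - y = 3 OR x = 2: forces a choice: either y = 3 or x = 2
  - y < x: bounds one variable relative to another variable

Split on the disjunction (y = 3 OR x = 2):
  • If y = 3: the equation forces x = 2, giving (y, x) = (3, 2), which violates x > y.
  • If x = 2: the equation forces y = 3, giving (x, y) = (2, 3), which violates x > y.
Both branches are infeasible, so the system has no integer solution.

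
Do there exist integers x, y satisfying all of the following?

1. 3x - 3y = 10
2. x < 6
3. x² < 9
No

Even the single constraint (3x - 3y = 10) is infeasible over the integers.

  - 3x - 3y = 10: every term on the left is divisible by 3, so the LHS ≡ 0 (mod 3), but the RHS 10 is not — no integer solution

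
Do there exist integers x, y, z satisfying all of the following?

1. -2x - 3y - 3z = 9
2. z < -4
Yes

Take x = 3, y = 0, z = -5. Substituting into each constraint:
  (1) -2(3) - 3(0) - 3(-5) = 9 ✓
  (2) -5 < -4 ✓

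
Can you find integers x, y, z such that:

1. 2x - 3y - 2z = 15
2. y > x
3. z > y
Yes

Take x = -9, y = -7, z = -6. Substituting into each constraint:
  (1) 2(-9) - 3(-7) - 2(-6) = 15 ✓
  (2) -7 > -9 ✓
  (3) -6 > -7 ✓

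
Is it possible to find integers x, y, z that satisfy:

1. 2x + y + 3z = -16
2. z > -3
Yes

Take x = -8, y = 0, z = 0. Substituting into each constraint:
  (1) 2(-8) + 0 + 3(0) = -16 ✓
  (2) 0 > -3 ✓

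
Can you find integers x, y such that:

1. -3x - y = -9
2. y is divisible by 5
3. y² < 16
Yes

Take x = 3, y = 0. Substituting into each constraint:
  (1) -3(3) + 0 = -9 ✓
  (2) 0 = 5 × 0, remainder 0 ✓
  (3) y² = (0)² = 0, and 0 < 16 ✓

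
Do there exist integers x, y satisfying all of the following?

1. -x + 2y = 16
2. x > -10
Yes

Take x = -8, y = 4. Substituting into each constraint:
  (1) 8 + 2(4) = 16 ✓
  (2) -8 > -10 ✓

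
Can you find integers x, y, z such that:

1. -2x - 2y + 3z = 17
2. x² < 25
Yes

Take x = 0, y = -7, z = 1. Substituting into each constraint:
  (1) -2(0) - 2(-7) + 3(1) = 17 ✓
  (2) x² = (0)² = 0, and 0 < 25 ✓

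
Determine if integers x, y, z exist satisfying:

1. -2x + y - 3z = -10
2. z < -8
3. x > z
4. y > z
Yes

Take x = 20, y = 0, z = -10. Substituting into each constraint:
  (1) -2(20) + 0 - 3(-10) = -10 ✓
  (2) -10 < -8 ✓
  (3) 20 > -10 ✓
  (4) 0 > -10 ✓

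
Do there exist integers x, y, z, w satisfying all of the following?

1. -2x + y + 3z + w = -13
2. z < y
Yes

Take x = 0, y = 1, z = 0, w = -14. Substituting into each constraint:
  (1) -2(0) + 1 + 3(0) + (-14) = -13 ✓
  (2) 0 < 1 ✓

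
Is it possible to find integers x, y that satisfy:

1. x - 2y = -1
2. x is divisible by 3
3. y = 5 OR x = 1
Yes

Take x = 9, y = 5. Substituting into each constraint:
  (1) 9 - 2(5) = -1 ✓
  (2) 9 = 3 × 3, remainder 0 ✓
  (3) y = 5, target 5 ✓ (first branch holds)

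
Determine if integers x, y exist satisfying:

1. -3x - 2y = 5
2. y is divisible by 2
Yes

Take x = -3, y = 2. Substituting into each constraint:
  (1) -3(-3) - 2(2) = 5 ✓
  (2) 2 = 2 × 1, remainder 0 ✓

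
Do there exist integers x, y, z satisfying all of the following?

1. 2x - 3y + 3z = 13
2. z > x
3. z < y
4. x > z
No

A contradictory subset is {z > x, x > z}. No integer assignment can satisfy these jointly:

  - z > x: bounds one variable relative to another variable
  - x > z: bounds one variable relative to another variable

Direct contradiction: z > x and x > z cannot both hold.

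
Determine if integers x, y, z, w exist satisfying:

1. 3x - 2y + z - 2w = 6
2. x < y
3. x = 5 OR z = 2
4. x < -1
Yes

Take x = -2, y = 0, z = 2, w = -5. Substituting into each constraint:
  (1) 3(-2) - 2(0) + 2 - 2(-5) = 6 ✓
  (2) -2 < 0 ✓
  (3) z = 2, target 2 ✓ (second branch holds)
  (4) -2 < -1 ✓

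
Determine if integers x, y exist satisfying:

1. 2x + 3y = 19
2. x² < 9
Yes

Take x = -1, y = 7. Substituting into each constraint:
  (1) 2(-1) + 3(7) = 19 ✓
  (2) x² = (-1)² = 1, and 1 < 9 ✓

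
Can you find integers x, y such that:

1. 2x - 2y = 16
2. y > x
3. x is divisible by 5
No

A contradictory subset is {2x - 2y = 16, y > x}. No integer assignment can satisfy these jointly:

  - 2x - 2y = 16: is a linear equation tying the variables together
  - y > x: bounds one variable relative to another variable

From the equation, x − y = 8, i.e. y − x = -8; but y > x requires y − x ≥ 1. Contradiction.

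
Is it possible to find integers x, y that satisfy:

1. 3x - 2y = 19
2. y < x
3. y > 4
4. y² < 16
No

A contradictory subset is {y > 4, y² < 16}. No integer assignment can satisfy these jointly:

  - y > 4: bounds one variable relative to a constant
  - y² < 16: restricts y to |y| ≤ 3

Direct contradiction: the bounds on y require y ≥ 5 and y ≤ 3 simultaneously, which is empty.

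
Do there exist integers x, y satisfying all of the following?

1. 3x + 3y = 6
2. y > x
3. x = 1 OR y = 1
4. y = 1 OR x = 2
No

A contradictory subset is {3x + 3y = 6, y > x, y = 1 OR x = 2}. No integer assignment can satisfy these jointly:

  - 3x + 3y = 6: is a linear equation tying the variables together
  - y > x: bounds one variable relative to another variable
  - y = 1 OR x = 2: forces a choice: either y = 1 or x = 2

Split on the disjunction (y = 1 OR x = 2):
  • If y = 1: the equation forces x = 1, giving (y, x) = (1, 1), which violates y > x.
  • If x = 2: the equation forces y = 0, giving (x, y) = (2, 0), which violates y > x.
Both branches are infeasible, so the system has no integer solution.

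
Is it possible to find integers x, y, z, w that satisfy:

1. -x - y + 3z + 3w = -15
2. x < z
Yes

Take x = 0, y = 0, z = 1, w = -6. Substituting into each constraint:
  (1) 0 + 0 + 3(1) + 3(-6) = -15 ✓
  (2) 0 < 1 ✓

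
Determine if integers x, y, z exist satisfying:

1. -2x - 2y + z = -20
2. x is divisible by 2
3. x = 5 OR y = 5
Yes

Take x = 0, y = 5, z = -10. Substituting into each constraint:
  (1) -2(0) - 2(5) + (-10) = -20 ✓
  (2) 0 = 2 × 0, remainder 0 ✓
  (3) y = 5, target 5 ✓ (second branch holds)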